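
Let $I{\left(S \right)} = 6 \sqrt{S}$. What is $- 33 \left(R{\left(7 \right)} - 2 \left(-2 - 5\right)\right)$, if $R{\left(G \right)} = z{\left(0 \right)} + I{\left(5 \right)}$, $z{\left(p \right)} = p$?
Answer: $-462 - 198 \sqrt{5} \approx -904.74$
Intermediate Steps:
$R{\left(G \right)} = 6 \sqrt{5}$ ($R{\left(G \right)} = 0 + 6 \sqrt{5} = 6 \sqrt{5}$)
$- 33 \left(R{\left(7 \right)} - 2 \left(-2 - 5\right)\right) = - 33 \left(6 \sqrt{5} - 2 \left(-2 - 5\right)\right) = - 33 \left(6 \sqrt{5} - -14\right) = - 33 \left(6 \sqrt{5} + 14\right) = - 33 \left(14 + 6 \sqrt{5}\right) = -462 - 198 \sqrt{5}$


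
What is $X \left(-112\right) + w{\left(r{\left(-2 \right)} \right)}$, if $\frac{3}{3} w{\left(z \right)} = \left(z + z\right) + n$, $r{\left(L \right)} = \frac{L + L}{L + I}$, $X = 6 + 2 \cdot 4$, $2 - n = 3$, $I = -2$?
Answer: $-1567$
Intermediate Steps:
$n = -1$ ($n = 2 - 3 = -1$)
$X = 14$ ($X = 6 + 8 = 14$)
$r{\left(L \right)} = \frac{2 L}{-2 + L}$ ($r{\left(L \right)} = \frac{L + L}{L - 2} = \frac{2 L}{-2 + L}$)
$w{\left(z \right)} = -1 + 2 z$ ($w{\left(z \right)} = \left(z + z\right) - 1 = 2 z - 1 = -1 + 2 z$)
$X \left(-112\right) + w{\left(r{\left(-2 \right)} \right)} = 14 \left(-112\right) - \left(1 - 2 \cdot 2 \left(-2\right) \frac{1}{-2 - 2}\right) = -1568 - \left(1 - 2 \cdot 2 \left(-2\right) \frac{1}{-4}\right) = -1568 - \left(1 - 2 \cdot 2 \left(-2\right) \left(- \frac{1}{4}\right)\right) = -1568 + \left(-1 + 2 \cdot 1\right) = -1568 + \left(-1 + 2\right) = -1568 + 1 = -1567$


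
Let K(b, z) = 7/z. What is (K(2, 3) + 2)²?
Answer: 169/9 ≈ 18.778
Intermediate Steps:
(K(2, 3) + 2)² = (7/3 + 2)² = (13/3)² = 169/9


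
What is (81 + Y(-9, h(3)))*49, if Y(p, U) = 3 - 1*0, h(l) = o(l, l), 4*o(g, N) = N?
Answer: 4116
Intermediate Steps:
o(g, N) = N/4
h(l) = l/4
Y(p, U) = 3 (Y(p, U) = 3 + 0 = 3)
(81 + Y(-9, h(3)))*49 = (81 + 3)*49 = 84*49 = 4116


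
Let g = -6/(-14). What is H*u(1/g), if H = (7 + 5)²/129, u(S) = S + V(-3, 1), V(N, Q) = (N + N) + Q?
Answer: -128/43 ≈ -2.9767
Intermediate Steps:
V(N, Q) = Q + 2*N (V(N, Q) = 2*N + Q = Q + 2*N)
g = 3/7 (g = -6*(-1/14) = 3/7 ≈ 0.42857)
u(S) = -5 + S (u(S) = S + (1 + 2*(-3)) = S + (1 - 6) = S - 5 = -5 + S)
H = 48/43 (H = 12²*(1/129) = 144*(1/129) = 48/43 ≈ 1.1163)
H*u(1/g) = 48*(-5 + 1/(3/7))/43 = 48*(-5 + 7/3)/43 = (48/43)*(-8/3) = -128/43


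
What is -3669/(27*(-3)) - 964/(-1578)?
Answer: 325987/7101 ≈ 45.907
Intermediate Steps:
-3669/(27*(-3)) - 964/(-1578) = -3669/(-81) - 964*(-1/1578) = -3669*(-1/81) + 482/789 = 1223/27 + 482/789 = 325987/7101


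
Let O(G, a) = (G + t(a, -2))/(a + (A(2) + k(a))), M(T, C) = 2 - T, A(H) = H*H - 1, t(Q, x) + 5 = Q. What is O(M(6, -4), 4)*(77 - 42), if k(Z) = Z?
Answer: -175/11 ≈ -15.909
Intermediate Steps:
t(Q, x) = -5 + Q
A(H) = -1 + H² (A(H) = H² - 1 = -1 + H²)
O(G, a) = (-5 + G + a)/(3 + 2*a) (O(G, a) = (G + (-5 + a))/(a + ((-1 + 2²) + a)) = (-5 + G + a)/(a + ((-1 + 4) + a)) = (-5 + G + a)/(a + (3 + a)) = (-5 + G + a)/(3 + 2*a))
O(M(6, -4), 4)*(77 - 42) = ((-5 + (2 - 1*6) + 4)/(3 + 2*4))*(77 - 42) = ((-5 + (2 - 6) + 4)/(3 + 8))*35 = ((-5 - 4 + 4)/11)*35 = ((1/11)*(-5))*35 = -5/11*35 = -175/11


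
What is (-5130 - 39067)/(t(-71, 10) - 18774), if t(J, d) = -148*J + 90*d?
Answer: 44197/7366 ≈ 6.0001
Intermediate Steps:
(-5130 - 39067)/(t(-71, 10) - 18774) = (-5130 - 39067)/((-148*(-71) + 90*10) - 18774) = -44197/((10508 + 900) - 18774) = -44197/(11408 - 18774) = -44197/(-7366) = -44197*(-1/7366) = 44197/7366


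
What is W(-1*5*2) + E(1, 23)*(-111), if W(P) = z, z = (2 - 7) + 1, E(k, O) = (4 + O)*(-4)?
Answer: 11984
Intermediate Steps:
E(k, O) = -16 - 4*O
z = -4 (z = -5 + 1 = -4)
W(P) = -4
W(-1*5*2) + E(1, 23)*(-111) = -4 + (-16 - 4*23)*(-111) = -4 + (-16 - 92)*(-111) = -4 - 108*(-111) = -4 + 11988 = 11984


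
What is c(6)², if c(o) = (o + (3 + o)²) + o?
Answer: 8649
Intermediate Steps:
c(o) = (3 + o)² + 2*o
c(6)² = ((3 + 6)² + 2*6)² = (9² + 12)² = (81 + 12)² = 93² = 8649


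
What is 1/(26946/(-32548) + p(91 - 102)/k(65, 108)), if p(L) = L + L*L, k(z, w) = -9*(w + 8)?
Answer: -2123757/1981994 ≈ -1.0715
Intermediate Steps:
k(z, w) = -72 - 9*w (k(z, w) = -9*(8 + w) = -72 - 9*w)
p(L) = L + L**2
1/(26946/(-32548) + p(91 - 102)/k(65, 108)) = 1/(26946/(-32548) + ((91 - 102)*(1 + (91 - 102)))/(-72 - 9*108)) = 1/(26946*(-1/32548) + (-11*(1 - 11))/(-72 - 972)) = 1/(-13473/16274 - 11*(-10)/(-1044)) = 1/(-13473/16274 + 110*(-1/1044)) = 1/(-13473/16274 - 55/522) = 1/(-1981994/2123757) = -2123757/1981994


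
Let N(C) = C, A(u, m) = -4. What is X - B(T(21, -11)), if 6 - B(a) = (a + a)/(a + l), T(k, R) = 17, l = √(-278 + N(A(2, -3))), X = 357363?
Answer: 204051425/571 - 34*I*√282/571 ≈ 3.5736e+5 - 0.99992*I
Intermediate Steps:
l = I*√282 (l = √(-278 - 4) = √(-282) = I*√282 ≈ 16.793*I)
B(a) = 6 - 2*a/(a + I*√282) (B(a) = 6 - (a + a)/(a + I*√282) = 6 - 2*a/(a + I*√282))
X - B(T(21, -11)) = 357363 - 2*(2*17 + 3*I*√282)/(17 + I*√282) = 357363 - 2*(34 + 3*I*√282)/(17 + I*√282)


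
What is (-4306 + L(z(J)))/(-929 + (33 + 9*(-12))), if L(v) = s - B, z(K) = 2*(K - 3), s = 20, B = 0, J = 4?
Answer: 2143/502 ≈ 4.2689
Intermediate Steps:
z(K) = -6 + 2*K (z(K) = 2*(-3 + K) = -6 + 2*K)
L(v) = 20 (L(v) = 20 - 1*0 = 20 + 0 = 20)
(-4306 + L(z(J)))/(-929 + (33 + 9*(-12))) = (-4306 + 20)/(-929 + (33 + 9*(-12))) = -4286/(-929 + (33 - 108)) = -4286/(-929 - 75) = -4286/(-1004) = -4286*(-1/1004) = 2143/502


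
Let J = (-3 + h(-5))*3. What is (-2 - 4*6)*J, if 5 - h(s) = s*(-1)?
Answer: 234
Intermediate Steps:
h(s) = 5 + s (h(s) = 5 - s*(-1) = 5 - (-1)*s = 5 + s)
J = -9 (J = (-3 + (5 - 5))*3 = (-3 + 0)*3 = -3*3 = -9)
(-2 - 4*6)*J = (-2 - 4*6)*(-9) = (-2 - 24)*(-9) = -26*(-9) = 234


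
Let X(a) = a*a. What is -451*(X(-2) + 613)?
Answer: -278267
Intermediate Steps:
X(a) = a**2
-451*(X(-2) + 613) = -451*((-2)**2 + 613) = -451*(4 + 613) = -451*617 = -278267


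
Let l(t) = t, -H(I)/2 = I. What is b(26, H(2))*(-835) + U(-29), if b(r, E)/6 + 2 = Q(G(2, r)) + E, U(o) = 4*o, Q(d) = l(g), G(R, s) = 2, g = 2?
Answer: 19924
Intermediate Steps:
H(I) = -2*I
Q(d) = 2
b(r, E) = 6*E (b(r, E) = -12 + 6*(2 + E) = -12 + (12 + 6*E) = 6*E)
b(26, H(2))*(-835) + U(-29) = (6*(-2*2))*(-835) + 4*(-29) = (6*(-4))*(-835) - 116 = -24*(-835) - 116 = 20040 - 116 = 19924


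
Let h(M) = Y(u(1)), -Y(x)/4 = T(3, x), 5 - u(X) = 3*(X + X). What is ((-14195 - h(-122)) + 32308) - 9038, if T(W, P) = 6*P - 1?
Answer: 9047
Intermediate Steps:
u(X) = 5 - 6*X (u(X) = 5 - 3*(X + X) = 5 - 3*2*X = 5 - 6*X)
T(W, P) = -1 + 6*P
Y(x) = 4 - 24*x (Y(x) = -4*(-1 + 6*x) = 4 - 24*x)
h(M) = 28 (h(M) = 4 - 24*(5 - 6*1) = 4 - 24*(5 - 6) = 4 - 24*(-1) = 4 + 24 = 28)
((-14195 - h(-122)) + 32308) - 9038 = ((-14195 - 1*28) + 32308) - 9038 = ((-14195 - 28) + 32308) - 9038 = (-14223 + 32308) - 9038 = 18085 - 9038 = 9047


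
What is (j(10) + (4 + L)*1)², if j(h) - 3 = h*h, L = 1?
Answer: 11664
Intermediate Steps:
j(h) = 3 + h² (j(h) = 3 + h*h = 3 + h²)
(j(10) + (4 + L)*1)² = ((3 + 10²) + (4 + 1)*1)² = ((3 + 100) + 5*1)² = (103 + 5)² = 108² = 11664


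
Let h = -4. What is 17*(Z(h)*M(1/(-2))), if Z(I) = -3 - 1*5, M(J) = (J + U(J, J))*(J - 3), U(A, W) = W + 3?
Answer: 952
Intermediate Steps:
U(A, W) = 3 + W
M(J) = (-3 + J)*(3 + 2*J) (M(J) = (J + (3 + J))*(J - 3) = (3 + 2*J)*(-3 + J) = (-3 + J)*(3 + 2*J))
Z(I) = -8 (Z(I) = -3 - 5 = -8)
17*(Z(h)*M(1/(-2))) = 17*(-8*(-9 - 3/(-2) + 2*(1/(-2))**2)) = 17*(-8*(-9 - 3*(-1)/2 + 2*(1*(-1/2))**2)) = 17*(-8*(-9 - 3*(-1/2) + 2*(-1/2)**2)) = 17*(-8*(-9 + 3/2 + 2*(1/4))) = 17*(-8*(-9 + 3/2 + 1/2)) = 17*(-8*(-7)) = 17*56 = 952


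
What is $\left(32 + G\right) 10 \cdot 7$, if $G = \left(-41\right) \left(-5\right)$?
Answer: $16590$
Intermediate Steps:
$G = 205$
$\left(32 + G\right) 10 \cdot 7 = \left(32 + 205\right) 10 \cdot 7 = 237 \cdot 70 = 16590$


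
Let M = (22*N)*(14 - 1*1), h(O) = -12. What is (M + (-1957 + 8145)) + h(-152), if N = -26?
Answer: -1260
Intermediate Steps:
M = -7436 (M = (22*(-26))*(14 - 1*1) = -572*(14 - 1) = -572*13 = -7436)
(M + (-1957 + 8145)) + h(-152) = (-7436 + (-1957 + 8145)) - 12 = (-7436 + 6188) - 12 = -1248 - 12 = -1260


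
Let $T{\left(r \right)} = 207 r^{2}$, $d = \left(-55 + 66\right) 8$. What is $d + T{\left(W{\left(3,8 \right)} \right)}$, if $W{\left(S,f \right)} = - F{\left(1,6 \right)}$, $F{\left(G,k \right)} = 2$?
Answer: $916$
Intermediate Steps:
$W{\left(S,f \right)} = -2$ ($W{\left(S,f \right)} = \left(-1\right) 2 = -2$)
$d = 88$ ($d = 11 \cdot 8 = 88$)
$d + T{\left(W{\left(3,8 \right)} \right)} = 88 + 207 \left(-2\right)^{2} = 88 + 207 \cdot 4 = 88 + 828 = 916$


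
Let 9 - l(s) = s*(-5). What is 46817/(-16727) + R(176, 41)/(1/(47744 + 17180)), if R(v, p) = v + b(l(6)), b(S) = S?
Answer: 233486459003/16727 ≈ 1.3959e+7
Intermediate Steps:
l(s) = 9 + 5*s (l(s) = 9 - s*(-5) = 9 - (-5)*s = 9 + 5*s)
R(v, p) = 39 + v (R(v, p) = v + (9 + 5*6) = v + (9 + 30) = v + 39 = 39 + v)
46817/(-16727) + R(176, 41)/(1/(47744 + 17180)) = 46817/(-16727) + (39 + 176)/(1/(47744 + 17180)) = 46817*(-1/16727) + 215/(1/64924) = -46817/16727 + 215/(1/64924) = -46817/16727 + 215*64924 = -46817/16727 + 13958660 = 233486459003/16727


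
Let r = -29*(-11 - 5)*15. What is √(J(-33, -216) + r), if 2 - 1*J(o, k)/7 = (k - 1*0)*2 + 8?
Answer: √9942 ≈ 99.710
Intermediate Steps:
J(o, k) = -42 - 14*k (J(o, k) = 14 - 7*((k - 1*0)*2 + 8) = 14 - 7*((k + 0)*2 + 8) = 14 - 7*(k*2 + 8) = 14 - 7*(2*k + 8) = 14 - 7*(8 + 2*k) = 14 + (-56 - 14*k) = -42 - 14*k)
r = 6960 (r = -(-464)*15 = -29*(-240) = 6960)
√(J(-33, -216) + r) = √((-42 - 14*(-216)) + 6960) = √((-42 + 3024) + 6960) = √(2982 + 6960) = √9942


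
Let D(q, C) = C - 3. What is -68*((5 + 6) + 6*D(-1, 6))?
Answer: -1972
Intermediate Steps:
D(q, C) = -3 + C
-68*((5 + 6) + 6*D(-1, 6)) = -68*((5 + 6) + 6*(-3 + 6)) = -68*(11 + 6*3) = -68*(11 + 18) = -68*29 = -1972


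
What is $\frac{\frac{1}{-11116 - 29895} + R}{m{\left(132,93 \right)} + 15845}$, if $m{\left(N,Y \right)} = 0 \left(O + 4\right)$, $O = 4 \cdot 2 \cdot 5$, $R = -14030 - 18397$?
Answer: $- \frac{1329863698}{649819295} \approx -2.0465$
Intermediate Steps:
$R = -32427$ ($R = -14030 - 18397 = -32427$)
$O = 40$ ($O = 8 \cdot 5 = 40$)
$m{\left(N,Y \right)} = 0$ ($m{\left(N,Y \right)} = 0 \left(40 + 4\right) = 0 \cdot 44 = 0$)
$\frac{\frac{1}{-11116 - 29895} + R}{m{\left(132,93 \right)} + 15845} = \frac{\frac{1}{-11116 - 29895} - 32427}{0 + 15845} = \frac{\frac{1}{-41011} - 32427}{15845} = \left(- \frac{1}{41011} - 32427\right) \frac{1}{15845} = \left(- \frac{1329863698}{41011}\right) \frac{1}{15845} = - \frac{1329863698}{649819295}$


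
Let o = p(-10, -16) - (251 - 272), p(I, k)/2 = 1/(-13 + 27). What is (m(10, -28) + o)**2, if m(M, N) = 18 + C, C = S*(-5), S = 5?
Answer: 9801/49 ≈ 200.02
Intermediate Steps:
p(I, k) = 1/7 (p(I, k) = 2/(-13 + 27) = 2/14 = 2*(1/14) = 1/7)
C = -25 (C = 5*(-5) = -25)
m(M, N) = -7 (m(M, N) = 18 - 25 = -7)
o = 148/7 (o = 1/7 - (251 - 272) = 1/7 - 1*(-21) = 1/7 + 21 = 148/7 ≈ 21.143)
(m(10, -28) + o)**2 = (-7 + 148/7)**2 = (99/7)**2 = 9801/49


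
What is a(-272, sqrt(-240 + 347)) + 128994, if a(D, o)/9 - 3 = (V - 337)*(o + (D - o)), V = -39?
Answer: 1049469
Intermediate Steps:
a(D, o) = 27 - 3384*D (a(D, o) = 27 + 9*((-39 - 337)*(o + (D - o))) = 27 + 9*(-376*D) = 27 - 3384*D)
a(-272, sqrt(-240 + 347)) + 128994 = (27 - 3384*(-272)) + 128994 = (27 + 920448) + 128994 = 920475 + 128994 = 1049469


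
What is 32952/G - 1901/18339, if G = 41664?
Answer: 21879311/31836504 ≈ 0.68724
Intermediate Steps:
32952/G - 1901/18339 = 32952/41664 - 1901/18339 = 32952*(1/41664) - 1901*1/18339 = 1373/1736 - 1901/18339 = 21879311/31836504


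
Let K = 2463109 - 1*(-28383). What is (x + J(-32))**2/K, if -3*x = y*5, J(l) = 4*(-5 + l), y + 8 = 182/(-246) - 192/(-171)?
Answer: 899885596129/122467099238532 ≈ 0.0073480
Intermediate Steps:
K = 2491492 (K = 2463109 + 28383 = 2491492)
y = -17801/2337 (y = -8 + (182/(-246) - 192/(-171)) = -8 + (182*(-1/246) - 192*(-1/171)) = -8 + (-91/123 + 64/57) = -8 + 895/2337 = -17801/2337 ≈ -7.6170)
J(l) = -20 + 4*l
x = 89005/7011 (x = -(-17801)*5/7011 = -1/3*(-89005/2337) = 89005/7011 ≈ 12.695)
(x + J(-32))**2/K = (89005/7011 + (-20 + 4*(-32)))**2/2491492 = (89005/7011 + (-20 - 128))**2*(1/2491492) = (89005/7011 - 148)**2*(1/2491492) = (-948623/7011)**2*(1/2491492) = (899885596129/49154121)*(1/2491492) = 899885596129/122467099238532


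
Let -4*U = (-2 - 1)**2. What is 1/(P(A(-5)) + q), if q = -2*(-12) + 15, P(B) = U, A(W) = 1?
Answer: 4/147 ≈ 0.027211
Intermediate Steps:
U = -9/4 (U = -(-2 - 1)**2/4 = -1/4*(-3)**2 = -1/4*9 = -9/4 ≈ -2.2500)
P(B) = -9/4
q = 39 (q = 24 + 15 = 39)
1/(P(A(-5)) + q) = 1/(-9/4 + 39) = 1/(147/4) = 4/147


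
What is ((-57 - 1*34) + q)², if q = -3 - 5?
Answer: 9801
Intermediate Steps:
q = -8
((-57 - 1*34) + q)² = ((-57 - 1*34) - 8)² = ((-57 - 34) - 8)² = (-91 - 8)² = (-99)² = 9801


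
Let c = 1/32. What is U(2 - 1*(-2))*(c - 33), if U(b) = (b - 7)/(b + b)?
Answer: 3165/256 ≈ 12.363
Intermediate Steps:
U(b) = (-7 + b)/(2*b) (U(b) = (-7 + b)/((2*b)) = (-7 + b)*(1/(2*b)) = (-7 + b)/(2*b))
c = 1/32 ≈ 0.031250
U(2 - 1*(-2))*(c - 33) = ((-7 + (2 - 1*(-2)))/(2*(2 - 1*(-2))))*(1/32 - 33) = ((-7 + (2 + 2))/(2*(2 + 2)))*(-1055/32) = ((½)*(-7 + 4)/4)*(-1055/32) = ((½)*(¼)*(-3))*(-1055/32) = -3/8*(-1055/32) = 3165/256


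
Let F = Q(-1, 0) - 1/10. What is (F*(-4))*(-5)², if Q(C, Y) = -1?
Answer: 110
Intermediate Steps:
F = -11/10 (F = -1 - 1/10 = -1 - 1*⅒ = -1 - ⅒ = -11/10 ≈ -1.1000)
(F*(-4))*(-5)² = -11/10*(-4)*(-5)² = (22/5)*25 = 110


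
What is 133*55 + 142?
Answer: 7457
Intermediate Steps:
133*55 + 142 = 7315 + 142 = 7457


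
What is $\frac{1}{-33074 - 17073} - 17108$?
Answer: $- \frac{857914877}{50147} \approx -17108.0$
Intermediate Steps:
$\frac{1}{-33074 - 17073} - 17108 = \frac{1}{-50147} - 17108 = - \frac{1}{50147} - 17108 = - \frac{857914877}{50147}$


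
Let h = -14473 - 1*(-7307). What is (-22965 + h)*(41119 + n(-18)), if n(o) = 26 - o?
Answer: -1240282353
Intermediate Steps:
h = -7166 (h = -14473 + 7307 = -7166)
(-22965 + h)*(41119 + n(-18)) = (-22965 - 7166)*(41119 + (26 - 1*(-18))) = -30131*(41119 + (26 + 18)) = -30131*(41119 + 44) = -30131*41163 = -1240282353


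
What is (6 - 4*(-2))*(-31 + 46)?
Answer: 210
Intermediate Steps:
(6 - 4*(-2))*(-31 + 46) = (6 + 8)*15 = 14*15 = 210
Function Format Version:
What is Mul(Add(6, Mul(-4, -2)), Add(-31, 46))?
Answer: 210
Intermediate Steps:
Mul(Add(6, Mul(-4, -2)), Add(-31, 46)) = Mul(Add(6, 8), 15) = Mul(14, 15) = 210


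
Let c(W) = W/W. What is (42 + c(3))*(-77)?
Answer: -3311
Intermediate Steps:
c(W) = 1
(42 + c(3))*(-77) = (42 + 1)*(-77) = 43*(-77) = -3311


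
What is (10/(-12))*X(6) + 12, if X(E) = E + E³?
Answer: -173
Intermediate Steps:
(10/(-12))*X(6) + 12 = (10/(-12))*(6 + 6³) + 12 = (10*(-1/12))*(6 + 216) + 12 = -⅚*222 + 12 = -185 + 12 = -173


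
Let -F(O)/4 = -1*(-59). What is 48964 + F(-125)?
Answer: 48728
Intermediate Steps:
F(O) = -236 (F(O) = -(-4)*(-59) = -4*59 = -236)
48964 + F(-125) = 48964 - 236 = 48728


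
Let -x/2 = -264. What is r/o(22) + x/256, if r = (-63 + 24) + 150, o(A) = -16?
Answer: -39/8 ≈ -4.8750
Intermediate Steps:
x = 528 (x = -2*(-264) = 528)
r = 111 (r = -39 + 150 = 111)
r/o(22) + x/256 = 111/(-16) + 528/256 = 111*(-1/16) + 528*(1/256) = -111/16 + 33/16 = -39/8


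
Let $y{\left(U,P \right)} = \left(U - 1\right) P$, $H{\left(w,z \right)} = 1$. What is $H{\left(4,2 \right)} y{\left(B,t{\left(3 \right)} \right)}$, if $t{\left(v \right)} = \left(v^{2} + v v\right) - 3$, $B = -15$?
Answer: $-240$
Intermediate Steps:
$t{\left(v \right)} = -3 + 2 v^{2}$ ($t{\left(v \right)} = \left(v^{2} + v^{2}\right) - 3 = 2 v^{2} - 3 = -3 + 2 v^{2}$)
$y{\left(U,P \right)} = P \left(-1 + U\right)$ ($y{\left(U,P \right)} = \left(U - 1\right) P = \left(-1 + U\right) P = P \left(-1 + U\right)$)
$H{\left(4,2 \right)} y{\left(B,t{\left(3 \right)} \right)} = 1 \left(-3 + 2 \cdot 3^{2}\right) \left(-1 - 15\right) = 1 \left(-3 + 2 \cdot 9\right) \left(-16\right) = 1 \left(-3 + 18\right) \left(-16\right) = 1 \cdot 15 \left(-16\right) = 1 \left(-240\right) = -240$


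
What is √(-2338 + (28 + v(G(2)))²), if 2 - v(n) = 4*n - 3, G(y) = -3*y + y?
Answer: 3*√7 ≈ 7.9373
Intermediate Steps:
G(y) = -2*y
v(n) = 5 - 4*n (v(n) = 2 - (4*n - 3) = 2 - (-3 + 4*n) = 2 + (3 - 4*n) = 5 - 4*n)
√(-2338 + (28 + v(G(2)))²) = √(-2338 + (28 + (5 - (-8)*2))²) = √(-2338 + (28 + (5 - 4*(-4)))²) = √(-2338 + (28 + (5 + 16))²) = √(-2338 + (28 + 21)²) = √(-2338 + 49²) = √(-2338 + 2401) = √63 = 3*√7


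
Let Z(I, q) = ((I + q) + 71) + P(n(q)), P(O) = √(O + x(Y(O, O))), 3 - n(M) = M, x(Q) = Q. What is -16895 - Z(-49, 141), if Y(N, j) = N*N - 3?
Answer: -17058 - √18903 ≈ -17196.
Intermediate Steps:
Y(N, j) = -3 + N² (Y(N, j) = N² - 3 = -3 + N²)
n(M) = 3 - M
P(O) = √(-3 + O + O²) (P(O) = √(O + (-3 + O²)) = √(-3 + O + O²))
Z(I, q) = 71 + I + q + √((3 - q)² - q) (Z(I, q) = ((I + q) + 71) + √(-3 + (3 - q) + (3 - q)²) = (71 + I + q) + √((3 - q)² - q) = 71 + I + q + √((3 - q)² - q))
-16895 - Z(-49, 141) = -16895 - (71 - 49 + 141 + √((-3 + 141)² - 1*141)) = -16895 - (71 - 49 + 141 + √(138² - 141)) = -16895 - (71 - 49 + 141 + √(19044 - 141)) = -16895 - (71 - 49 + 141 + √18903) = -16895 - (163 + √18903) = -16895 + (-163 - √18903) = -17058 - √18903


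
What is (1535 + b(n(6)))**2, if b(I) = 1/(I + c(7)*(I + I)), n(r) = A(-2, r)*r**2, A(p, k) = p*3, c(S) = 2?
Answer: 2748297524401/1166400 ≈ 2.3562e+6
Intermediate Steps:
A(p, k) = 3*p
n(r) = -6*r**2 (n(r) = (3*(-2))*r**2 = -6*r**2)
b(I) = 1/(5*I) (b(I) = 1/(I + 2*(I + I)) = 1/(I + 2*(2*I)) = 1/(I + 4*I) = 1/(5*I))
(1535 + b(n(6)))**2 = (1535 + 1/(5*((-6*6**2))))**2 = (1535 + 1/(5*((-6*36))))**2 = (1535 + (1/5)/(-216))**2 = (1535 + (1/5)*(-1/216))**2 = (1535 - 1/1080)**2 = (1657799/1080)**2 = 2748297524401/1166400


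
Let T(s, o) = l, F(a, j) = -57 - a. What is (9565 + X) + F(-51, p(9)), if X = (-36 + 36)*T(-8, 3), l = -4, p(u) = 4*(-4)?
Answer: 9559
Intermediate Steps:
p(u) = -16
T(s, o) = -4
X = 0 (X = (-36 + 36)*(-4) = 0*(-4) = 0)
(9565 + X) + F(-51, p(9)) = (9565 + 0) + (-57 - 1*(-51)) = 9565 + (-57 + 51) = 9565 - 6 = 9559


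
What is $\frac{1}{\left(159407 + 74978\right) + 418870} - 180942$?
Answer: $- \frac{118201266209}{653255} \approx -1.8094 \cdot 10^{5}$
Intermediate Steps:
$\frac{1}{\left(159407 + 74978\right) + 418870} - 180942 = \frac{1}{234385 + 418870} - 180942 = \frac{1}{653255} - 180942 = - \frac{118201266209}{653255}$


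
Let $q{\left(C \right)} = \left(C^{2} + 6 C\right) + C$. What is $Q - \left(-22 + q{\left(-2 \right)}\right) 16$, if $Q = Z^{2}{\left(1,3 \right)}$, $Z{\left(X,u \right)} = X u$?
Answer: $521$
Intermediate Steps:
$q{\left(C \right)} = C^{2} + 7 C$
$Q = 9$ ($Q = \left(1 \cdot 3\right)^{2} = 3^{2} = 9$)
$Q - \left(-22 + q{\left(-2 \right)}\right) 16 = 9 - \left(-22 - 2 \left(7 - 2\right)\right) 16 = 9 - \left(-22 - 10\right) 16 = 9 - \left(-32\right) 16 = 9 - -512 = 9 + 512 = 521$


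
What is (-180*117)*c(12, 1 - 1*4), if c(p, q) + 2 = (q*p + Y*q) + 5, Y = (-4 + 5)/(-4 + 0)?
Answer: 679185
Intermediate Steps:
Y = -1/4 (Y = 1/(-4) = 1*(-1/4) = -1/4 ≈ -0.25000)
c(p, q) = 3 - q/4 + p*q (c(p, q) = -2 + ((q*p - q/4) + 5) = -2 + ((p*q - q/4) + 5) = -2 + ((-q/4 + p*q) + 5) = -2 + (5 - q/4 + p*q) = 3 - q/4 + p*q)
(-180*117)*c(12, 1 - 1*4) = (-180*117)*(3 - (1 - 1*4)/4 + 12*(1 - 1*4)) = -21060*(3 - (1 - 4)/4 + 12*(1 - 4)) = -21060*(3 - 1/4*(-3) + 12*(-3)) = -21060*(3 + 3/4 - 36) = -21060*(-129/4) = 679185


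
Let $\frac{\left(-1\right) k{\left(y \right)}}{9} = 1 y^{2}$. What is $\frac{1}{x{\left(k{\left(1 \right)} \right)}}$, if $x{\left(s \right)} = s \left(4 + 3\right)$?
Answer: $- \frac{1}{63} \approx -0.015873$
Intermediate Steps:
$k{\left(y \right)} = - 9 y^{2}$ ($k{\left(y \right)} = - 9 \cdot 1 y^{2} = - 9 y^{2}$)
$x{\left(s \right)} = 7 s$ ($x{\left(s \right)} = s 7 = 7 s$)
$\frac{1}{x{\left(k{\left(1 \right)} \right)}} = \frac{1}{7 \left(- 9 \cdot 1^{2}\right)} = \frac{1}{7 \left(\left(-9\right) 1\right)} = \frac{1}{7 \left(-9\right)} = \frac{1}{-63} = - \frac{1}{63}$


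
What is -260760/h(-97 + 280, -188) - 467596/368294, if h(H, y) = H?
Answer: -16020318918/11232967 ≈ -1426.2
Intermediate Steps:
-260760/h(-97 + 280, -188) - 467596/368294 = -260760/(-97 + 280) - 467596/368294 = -260760/183 - 467596*1/368294 = -260760*1/183 - 233798/184147 = -86920/61 - 233798/184147 = -16020318918/11232967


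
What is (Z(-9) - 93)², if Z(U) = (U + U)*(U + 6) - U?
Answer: 900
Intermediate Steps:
Z(U) = -U + 2*U*(6 + U) (Z(U) = (2*U)*(6 + U) - U = 2*U*(6 + U) - U = -U + 2*U*(6 + U))
(Z(-9) - 93)² = (-9*(11 + 2*(-9)) - 93)² = (-9*(11 - 18) - 93)² = (-9*(-7) - 93)² = (63 - 93)² = (-30)² = 900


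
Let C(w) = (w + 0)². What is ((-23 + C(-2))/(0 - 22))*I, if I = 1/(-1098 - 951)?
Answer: -19/45078 ≈ -0.00042149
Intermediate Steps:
C(w) = w²
I = -1/2049 (I = 1/(-2049) = -1/2049 ≈ -0.00048804)
((-23 + C(-2))/(0 - 22))*I = ((-23 + (-2)²)/(0 - 22))*(-1/2049) = ((-23 + 4)/(-22))*(-1/2049) = -19*(-1/22)*(-1/2049) = (19/22)*(-1/2049) = -19/45078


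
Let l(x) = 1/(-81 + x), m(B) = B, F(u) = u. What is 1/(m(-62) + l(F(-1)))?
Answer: -82/5085 ≈ -0.016126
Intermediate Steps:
1/(m(-62) + l(F(-1))) = 1/(-62 + 1/(-81 - 1)) = 1/(-62 + 1/(-82)) = 1/(-62 - 1/82) = 1/(-5085/82) = -82/5085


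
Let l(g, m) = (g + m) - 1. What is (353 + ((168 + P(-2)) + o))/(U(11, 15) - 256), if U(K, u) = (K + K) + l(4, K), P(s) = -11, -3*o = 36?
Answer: -249/110 ≈ -2.2636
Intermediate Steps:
o = -12 (o = -⅓*36 = -12)
l(g, m) = -1 + g + m
U(K, u) = 3 + 3*K (U(K, u) = (K + K) + (-1 + 4 + K) = 2*K + (3 + K) = 3 + 3*K)
(353 + ((168 + P(-2)) + o))/(U(11, 15) - 256) = (353 + ((168 - 11) - 12))/((3 + 3*11) - 256) = (353 + (157 - 12))/((3 + 33) - 256) = (353 + 145)/(36 - 256) = 498/(-220) = 498*(-1/220) = -249/110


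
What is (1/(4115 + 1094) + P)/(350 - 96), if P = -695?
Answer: -1810127/661543 ≈ -2.7362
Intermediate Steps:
(1/(4115 + 1094) + P)/(350 - 96) = (1/(4115 + 1094) - 695)/(350 - 96) = (1/5209 - 695)/254 = (1/5209 - 695)*(1/254) = -3620254/5209*1/254 = -1810127/661543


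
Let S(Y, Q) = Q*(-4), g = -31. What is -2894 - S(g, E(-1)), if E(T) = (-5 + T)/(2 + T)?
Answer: -2918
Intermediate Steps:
E(T) = (-5 + T)/(2 + T)
S(Y, Q) = -4*Q
-2894 - S(g, E(-1)) = -2894 - (-4)*(-5 - 1)/(2 - 1) = -2894 - (-4)*-6/1 = -2894 - (-4)*1*(-6) = -2894 - (-4)*(-6) = -2894 - 1*24 = -2894 - 24 = -2918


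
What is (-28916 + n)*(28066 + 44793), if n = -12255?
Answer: -2999677889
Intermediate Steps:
(-28916 + n)*(28066 + 44793) = (-28916 - 12255)*(28066 + 44793) = -41171*72859 = -2999677889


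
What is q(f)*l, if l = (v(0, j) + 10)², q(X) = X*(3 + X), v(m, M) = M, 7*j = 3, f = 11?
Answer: 117238/7 ≈ 16748.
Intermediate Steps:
j = 3/7 (j = (⅐)*3 = 3/7 ≈ 0.42857)
l = 5329/49 (l = (3/7 + 10)² = (73/7)² = 5329/49 ≈ 108.76)
q(f)*l = (11*(3 + 11))*(5329/49) = (11*14)*(5329/49) = 154*(5329/49) = 117238/7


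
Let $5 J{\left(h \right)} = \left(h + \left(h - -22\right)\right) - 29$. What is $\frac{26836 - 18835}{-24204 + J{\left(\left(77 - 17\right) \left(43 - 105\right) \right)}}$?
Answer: $- \frac{40005}{128467} \approx -0.3114$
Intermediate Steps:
$J{\left(h \right)} = - \frac{7}{5} + \frac{2 h}{5}$ ($J{\left(h \right)} = \frac{\left(h + \left(h - -22\right)\right) - 29}{5} = \frac{\left(h + \left(h + 22\right)\right) - 29}{5} = \frac{\left(h + \left(22 + h\right)\right) - 29}{5} = \frac{\left(22 + 2 h\right) - 29}{5} = \frac{-7 + 2 h}{5} = - \frac{7}{5} + \frac{2 h}{5}$)
$\frac{26836 - 18835}{-24204 + J{\left(\left(77 - 17\right) \left(43 - 105\right) \right)}} = \frac{26836 - 18835}{-24204 + \left(- \frac{7}{5} + \frac{2 \left(77 - 17\right) \left(43 - 105\right)}{5}\right)} = \frac{8001}{-24204 + \left(- \frac{7}{5} + \frac{2 \cdot 60 \left(-62\right)}{5}\right)} = \frac{8001}{-24204 + \left(- \frac{7}{5} + \frac{2}{5} \left(-3720\right)\right)} = \frac{8001}{-24204 - \frac{7447}{5}} = \frac{8001}{- \frac{128467}{5}} = 8001 \left(- \frac{5}{128467}\right) = - \frac{40005}{128467}$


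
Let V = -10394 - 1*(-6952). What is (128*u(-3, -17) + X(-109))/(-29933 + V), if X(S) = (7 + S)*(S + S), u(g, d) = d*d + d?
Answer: -57052/33375 ≈ -1.7094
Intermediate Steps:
u(g, d) = d + d² (u(g, d) = d² + d = d + d²)
X(S) = 2*S*(7 + S) (X(S) = (7 + S)*(2*S) = 2*S*(7 + S))
V = -3442 (V = -10394 + 6952 = -3442)
(128*u(-3, -17) + X(-109))/(-29933 + V) = (128*(-17*(1 - 17)) + 2*(-109)*(7 - 109))/(-29933 - 3442) = (128*(-17*(-16)) + 2*(-109)*(-102))/(-33375) = (128*272 + 22236)*(-1/33375) = (34816 + 22236)*(-1/33375) = 57052*(-1/33375) = -57052/33375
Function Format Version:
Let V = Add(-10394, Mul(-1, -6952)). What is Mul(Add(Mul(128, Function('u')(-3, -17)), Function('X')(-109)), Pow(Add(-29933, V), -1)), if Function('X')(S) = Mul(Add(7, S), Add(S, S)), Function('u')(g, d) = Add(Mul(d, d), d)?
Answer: Rational(-57052, 33375) ≈ -1.7094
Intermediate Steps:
Function('u')(g, d) = Add(d, Pow(d, 2)) (Function('u')(g, d) = Add(Pow(d, 2), d) = Add(d, Pow(d, 2)))
Function('X')(S) = Mul(2, S, Add(7, S)) (Function('X')(S) = Mul(Add(7, S), Mul(2, S)) = Mul(2, S, Add(7, S)))
V = -3442 (V = Add(-10394, 6952) = -3442)
Mul(Add(Mul(128, Function('u')(-3, -17)), Function('X')(-109)), Pow(Add(-29933, V), -1)) = Mul(Add(Mul(128, Mul(-17, Add(1, -17))), Mul(2, -109, Add(7, -109))), Pow(Add(-29933, -3442), -1)) = Mul(Add(Mul(128, Mul(-17, -16)), Mul(2, -109, -102)), Pow(-33375, -1)) = Mul(Add(Mul(128, 272), 22236), Rational(-1, 33375)) = Mul(Add(34816, 22236), Rational(-1, 33375)) = Mul(57052, Rational(-1, 33375)) = Rational(-57052, 33375)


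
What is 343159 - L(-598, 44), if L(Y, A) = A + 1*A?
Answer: 343071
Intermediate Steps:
L(Y, A) = 2*A (L(Y, A) = A + A = 2*A)
343159 - L(-598, 44) = 343159 - 2*44 = 343159 - 1*88 = 343159 - 88 = 343071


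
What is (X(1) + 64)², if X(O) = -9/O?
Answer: 3025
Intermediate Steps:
(X(1) + 64)² = (-9/1 + 64)² = (-9*1 + 64)² = (-9 + 64)² = 55² = 3025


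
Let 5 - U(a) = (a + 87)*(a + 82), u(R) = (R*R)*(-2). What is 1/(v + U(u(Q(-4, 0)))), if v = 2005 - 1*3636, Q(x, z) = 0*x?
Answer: -1/8760 ≈ -0.00011416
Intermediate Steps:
Q(x, z) = 0
u(R) = -2*R**2 (u(R) = R**2*(-2) = -2*R**2)
U(a) = 5 - (82 + a)*(87 + a) (U(a) = 5 - (a + 87)*(a + 82) = 5 - (87 + a)*(82 + a) = 5 - (82 + a)*(87 + a))
v = -1631 (v = 2005 - 3636 = -1631)
1/(v + U(u(Q(-4, 0)))) = 1/(-1631 + (-7129 - (-2*0**2)**2 - (-338)*0**2)) = 1/(-1631 + (-7129 - (-2*0)**2 - (-338)*0)) = 1/(-1631 + (-7129 - 1*0**2 - 169*0)) = 1/(-1631 + (-7129 - 1*0 + 0)) = 1/(-1631 + (-7129 + 0 + 0)) = 1/(-1631 - 7129) = 1/(-8760) = -1/8760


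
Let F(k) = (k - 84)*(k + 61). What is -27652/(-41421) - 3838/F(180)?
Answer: 80130479/159719376 ≈ 0.50170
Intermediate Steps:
F(k) = (-84 + k)*(61 + k)
-27652/(-41421) - 3838/F(180) = -27652/(-41421) - 3838/(-5124 + 180² - 23*180) = -27652*(-1/41421) - 3838/(-5124 + 32400 - 4140) = 27652/41421 - 3838/23136 = 27652/41421 - 3838*1/23136 = 27652/41421 - 1919/11568 = 80130479/159719376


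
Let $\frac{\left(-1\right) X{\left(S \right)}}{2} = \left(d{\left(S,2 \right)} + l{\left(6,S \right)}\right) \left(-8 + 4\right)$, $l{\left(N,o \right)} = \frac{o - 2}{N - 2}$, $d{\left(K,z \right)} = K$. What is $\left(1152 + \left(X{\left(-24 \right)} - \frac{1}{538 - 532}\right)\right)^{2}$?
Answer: $\frac{29669809}{36} \approx 8.2416 \cdot 10^{5}$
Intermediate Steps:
$l{\left(N,o \right)} = \frac{-2 + o}{-2 + N}$
$X{\left(S \right)} = -4 + 10 S$ ($X{\left(S \right)} = - 2 \left(S + \frac{-2 + S}{-2 + 6}\right) \left(-8 + 4\right) = - 2 \left(S + \frac{-2 + S}{4}\right) \left(-4\right) = - 2 \left(S + \left(- \frac{1}{2} + \frac{S}{4}\right)\right) \left(-4\right) = - 2 \left(- \frac{1}{2} + \frac{5 S}{4}\right) \left(-4\right) = - 2 \left(2 - 5 S\right) = -4 + 10 S$)
$\left(1152 + \left(X{\left(-24 \right)} - \frac{1}{538 - 532}\right)\right)^{2} = \left(1152 + \left(\left(-4 + 10 \left(-24\right)\right) - \frac{1}{538 - 532}\right)\right)^{2} = \left(1152 - \frac{1465}{6}\right)^{2} = \left(\frac{5447}{6}\right)^{2} = \frac{29669809}{36}$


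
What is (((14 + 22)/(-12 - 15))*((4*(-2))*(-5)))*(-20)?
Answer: 3200/3 ≈ 1066.7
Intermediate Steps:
(((14 + 22)/(-12 - 15))*((4*(-2))*(-5)))*(-20) = ((36/(-27))*(-8*(-5)))*(-20) = ((36*(-1/27))*40)*(-20) = -4/3*40*(-20) = -160/3*(-20) = 3200/3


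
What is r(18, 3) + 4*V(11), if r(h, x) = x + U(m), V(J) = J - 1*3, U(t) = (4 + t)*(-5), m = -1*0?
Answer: 15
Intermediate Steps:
m = 0
U(t) = -20 - 5*t
V(J) = -3 + J (V(J) = J - 3 = -3 + J)
r(h, x) = -20 + x (r(h, x) = x + (-20 - 5*0) = x + (-20 + 0) = x - 20 = -20 + x)
r(18, 3) + 4*V(11) = (-20 + 3) + 4*(-3 + 11) = -17 + 4*8 = -17 + 32 = 15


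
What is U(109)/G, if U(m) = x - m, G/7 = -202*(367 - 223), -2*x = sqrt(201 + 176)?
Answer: 109/203616 + sqrt(377)/407232 ≈ 0.00058300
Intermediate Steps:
x = -sqrt(377)/2 (x = -sqrt(201 + 176)/2 = -sqrt(377)/2 ≈ -9.7083)
G = -203616 (G = 7*(-202*(367 - 223)) = 7*(-202*144) = 7*(-29088) = -203616)
U(m) = -m - sqrt(377)/2 (U(m) = -sqrt(377)/2 - m = -m - sqrt(377)/2)
U(109)/G = (-1*109 - sqrt(377)/2)/(-203616) = (-109 - sqrt(377)/2)*(-1/203616) = 109/203616 + sqrt(377)/407232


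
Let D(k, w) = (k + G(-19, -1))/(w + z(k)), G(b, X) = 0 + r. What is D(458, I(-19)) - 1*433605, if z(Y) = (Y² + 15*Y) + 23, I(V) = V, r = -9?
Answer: -93935319541/216638 ≈ -4.3361e+5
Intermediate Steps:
G(b, X) = -9 (G(b, X) = 0 - 9 = -9)
z(Y) = 23 + Y² + 15*Y
D(k, w) = (-9 + k)/(23 + w + k² + 15*k) (D(k, w) = (k - 9)/(w + (23 + k² + 15*k)) = (-9 + k)/(23 + w + k² + 15*k))
D(458, I(-19)) - 1*433605 = (-9 + 458)/(23 - 19 + 458² + 15*458) - 1*433605 = 449/(23 - 19 + 209764 + 6870) - 433605 = 449/216638 - 433605 = -93935319541/216638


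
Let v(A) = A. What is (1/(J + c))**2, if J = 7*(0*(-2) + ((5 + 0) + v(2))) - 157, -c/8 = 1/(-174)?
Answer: 7569/88209664 ≈ 8.5807e-5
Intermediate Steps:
c = 4/87 (c = -8/(-174) = -8*(-1/174) = 4/87 ≈ 0.045977)
J = -108 (J = 7*(0*(-2) + ((5 + 0) + 2)) - 157 = 7*(0 + (5 + 2)) - 157 = 7*(0 + 7) - 157 = 7*7 - 157 = 49 - 157 = -108)
(1/(J + c))**2 = (1/(-108 + 4/87))**2 = (1/(-9392/87))**2 = (-87/9392)**2 = 7569/88209664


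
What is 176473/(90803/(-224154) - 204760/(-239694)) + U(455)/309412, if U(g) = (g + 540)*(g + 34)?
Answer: 69850822713550119573/177785473947388 ≈ 3.9289e+5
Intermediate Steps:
U(g) = (34 + g)*(540 + g) (U(g) = (540 + g)*(34 + g) = (34 + g)*(540 + g))
176473/(90803/(-224154) - 204760/(-239694)) + U(455)/309412 = 176473/(90803/(-224154) - 204760/(-239694)) + (18360 + 455² + 574*455)/309412 = 176473/(90803*(-1/224154) - 204760*(-1/239694)) + (18360 + 207025 + 261170)*(1/309412) = 176473/(-90803/224154 + 102380/119847) + 486555*(1/309412) = 176473/(574591399/1279246878) + 486555/309412 = 176473*(1279246878/574591399) + 486555/309412 = 225752534301294/574591399 + 486555/309412 = 69850822713550119573/177785473947388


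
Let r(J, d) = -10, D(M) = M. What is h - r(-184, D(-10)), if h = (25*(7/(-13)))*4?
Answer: -570/13 ≈ -43.846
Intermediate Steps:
h = -700/13 (h = (25*(7*(-1/13)))*4 = (25*(-7/13))*4 = -175/13*4 = -700/13 ≈ -53.846)
h - r(-184, D(-10)) = -700/13 - 1*(-10) = -700/13 + 10 = -570/13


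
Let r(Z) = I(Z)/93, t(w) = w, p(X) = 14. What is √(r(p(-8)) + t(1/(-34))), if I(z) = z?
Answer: √1211046/3162 ≈ 0.34803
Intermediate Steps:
r(Z) = Z/93
√(r(p(-8)) + t(1/(-34))) = √((1/93)*14 + 1/(-34)) = √(14/93 - 1/34) = √(383/3162) = √1211046/3162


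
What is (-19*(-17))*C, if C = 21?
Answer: 6783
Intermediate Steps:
(-19*(-17))*C = -19*(-17)*21 = 323*21 = 6783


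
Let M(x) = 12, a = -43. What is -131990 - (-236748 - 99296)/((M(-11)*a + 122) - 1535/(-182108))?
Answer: -9531349054582/71749017 ≈ -1.3284e+5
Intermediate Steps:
-131990 - (-236748 - 99296)/((M(-11)*a + 122) - 1535/(-182108)) = -131990 - (-236748 - 99296)/((12*(-43) + 122) - 1535/(-182108)) = -131990 - (-336044)/((-516 + 122) - 1535*(-1/182108)) = -131990 - (-336044)/(-394 + 1535/182108) = -131990 - (-336044)/(-71749017/182108) = -131990 - (-336044)*(-182108)/71749017 = -131990 - 1*61196300752/71749017 = -131990 - 61196300752/71749017 = -9531349054582/71749017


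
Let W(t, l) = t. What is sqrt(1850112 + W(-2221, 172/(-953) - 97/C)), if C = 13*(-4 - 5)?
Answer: sqrt(1847891) ≈ 1359.4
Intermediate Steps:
C = -117 (C = 13*(-9) = -117)
sqrt(1850112 + W(-2221, 172/(-953) - 97/C)) = sqrt(1850112 - 2221) = sqrt(1847891)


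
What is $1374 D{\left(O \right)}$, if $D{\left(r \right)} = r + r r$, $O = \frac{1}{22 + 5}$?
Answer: $\frac{12824}{243} \approx 52.774$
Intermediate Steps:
$O = \frac{1}{27} \approx 0.037037$
$D{\left(r \right)} = r + r^{2}$
$1374 D{\left(O \right)} = 1374 \frac{1 + \frac{1}{27}}{27} = 1374 \cdot \frac{1}{27} \cdot \frac{28}{27} = 1374 \cdot \frac{28}{729} = \frac{12824}{243}$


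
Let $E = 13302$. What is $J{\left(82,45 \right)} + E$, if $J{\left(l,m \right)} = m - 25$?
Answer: $13322$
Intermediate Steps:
$J{\left(l,m \right)} = -25 + m$ ($J{\left(l,m \right)} = m - 25 = -25 + m$)
$J{\left(82,45 \right)} + E = \left(-25 + 45\right) + 13302 = 20 + 13302 = 13322$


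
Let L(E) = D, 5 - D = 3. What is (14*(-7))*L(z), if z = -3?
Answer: -196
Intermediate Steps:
D = 2 (D = 5 - 1*3 = 5 - 3 = 2)
L(E) = 2
(14*(-7))*L(z) = (14*(-7))*2 = -98*2 = -196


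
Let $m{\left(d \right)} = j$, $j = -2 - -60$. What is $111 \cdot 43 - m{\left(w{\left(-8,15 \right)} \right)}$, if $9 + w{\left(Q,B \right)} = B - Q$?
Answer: $4715$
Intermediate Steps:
$w{\left(Q,B \right)} = -9 + B - Q$ ($w{\left(Q,B \right)} = -9 + \left(B - Q\right) = -9 + B - Q$)
$j = 58$ ($j = -2 + 60 = 58$)
$m{\left(d \right)} = 58$
$111 \cdot 43 - m{\left(w{\left(-8,15 \right)} \right)} = 111 \cdot 43 - 58 = 4773 - 58 = 4715$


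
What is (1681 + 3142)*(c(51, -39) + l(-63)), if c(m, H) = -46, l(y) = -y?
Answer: 81991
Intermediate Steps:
(1681 + 3142)*(c(51, -39) + l(-63)) = (1681 + 3142)*(-46 - 1*(-63)) = 4823*(-46 + 63) = 4823*17 = 81991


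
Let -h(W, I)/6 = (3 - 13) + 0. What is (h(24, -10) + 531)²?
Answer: 349281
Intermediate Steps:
h(W, I) = 60 (h(W, I) = -6*((3 - 13) + 0) = -6*(-10 + 0) = -6*(-10) = 60)
(h(24, -10) + 531)² = (60 + 531)² = 591² = 349281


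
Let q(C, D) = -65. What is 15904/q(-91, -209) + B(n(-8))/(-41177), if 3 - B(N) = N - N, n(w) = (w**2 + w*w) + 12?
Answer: -654879203/2676505 ≈ -244.68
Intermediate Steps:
n(w) = 12 + 2*w**2 (n(w) = (w**2 + w**2) + 12 = 2*w**2 + 12 = 12 + 2*w**2)
B(N) = 3 (B(N) = 3 - (N - N) = 3 - 1*0 = 3 + 0 = 3)
15904/q(-91, -209) + B(n(-8))/(-41177) = 15904/(-65) + 3/(-41177) = 15904*(-1/65) + 3*(-1/41177) = -15904/65 - 3/41177 = -654879203/2676505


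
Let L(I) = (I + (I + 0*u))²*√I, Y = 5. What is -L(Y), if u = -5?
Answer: -100*√5 ≈ -223.61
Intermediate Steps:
L(I) = 4*I^(5/2) (L(I) = (I + (I + 0*(-5)))²*√I = (I + (I + 0))²*√I = (I + I)²*√I = (2*I)²*√I = (4*I²)*√I = 4*I^(5/2))
-L(Y) = -4*5^(5/2) = -4*25*√5 = -100*√5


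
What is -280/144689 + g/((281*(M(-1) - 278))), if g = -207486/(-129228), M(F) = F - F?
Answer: -476105025829/243440035974476 ≈ -0.0019557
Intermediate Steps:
M(F) = 0
g = 34581/21538 (g = -207486*(-1/129228) = 34581/21538 ≈ 1.6056)
-280/144689 + g/((281*(M(-1) - 278))) = -280/144689 + 34581/(21538*((281*(0 - 278)))) = -280*1/144689 + 34581/(21538*((281*(-278)))) = -280/144689 + (34581/21538)/(-78118) = -280/144689 + (34581/21538)*(-1/78118) = -280/144689 - 34581/1682505484 = -476105025829/243440035974476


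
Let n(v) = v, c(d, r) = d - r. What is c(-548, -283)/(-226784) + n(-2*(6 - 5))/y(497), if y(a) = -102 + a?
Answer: -348893/89579680 ≈ -0.0038948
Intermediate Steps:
c(-548, -283)/(-226784) + n(-2*(6 - 5))/y(497) = (-548 - 1*(-283))/(-226784) + (-2*(6 - 5))/(-102 + 497) = (-548 + 283)*(-1/226784) - 2*1/395 = -265*(-1/226784) - 2*1/395 = 265/226784 - 2/395 = -348893/89579680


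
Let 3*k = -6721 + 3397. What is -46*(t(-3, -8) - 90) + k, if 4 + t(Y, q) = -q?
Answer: 2848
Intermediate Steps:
t(Y, q) = -4 - q
k = -1108 (k = (-6721 + 3397)/3 = (⅓)*(-3324) = -1108)
-46*(t(-3, -8) - 90) + k = -46*((-4 - 1*(-8)) - 90) - 1108 = -46*((-4 + 8) - 90) - 1108 = -46*(4 - 90) - 1108 = -46*(-86) - 1108 = 3956 - 1108 = 2848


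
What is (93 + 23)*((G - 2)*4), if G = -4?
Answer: -2784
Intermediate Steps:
(93 + 23)*((G - 2)*4) = (93 + 23)*((-4 - 2)*4) = 116*(-6*4) = 116*(-24) = -2784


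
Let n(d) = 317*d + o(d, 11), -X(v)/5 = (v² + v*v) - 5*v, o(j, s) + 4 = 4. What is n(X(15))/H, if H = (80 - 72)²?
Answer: -594375/64 ≈ -9287.1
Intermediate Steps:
o(j, s) = 0 (o(j, s) = -4 + 4 = 0)
X(v) = -10*v² + 25*v (X(v) = -5*((v² + v*v) - 5*v) = -5*((v² + v²) - 5*v) = -5*(2*v² - 5*v) = -5*(-5*v + 2*v²) = -10*v² + 25*v)
n(d) = 317*d (n(d) = 317*d + 0 = 317*d)
H = 64 (H = 8² = 64)
n(X(15))/H = (317*(5*15*(5 - 2*15)))/64 = (317*(5*15*(5 - 30)))*(1/64) = (317*(5*15*(-25)))*(1/64) = (317*(-1875))*(1/64) = -594375*1/64 = -594375/64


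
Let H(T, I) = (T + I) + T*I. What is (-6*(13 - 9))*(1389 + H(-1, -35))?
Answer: -33312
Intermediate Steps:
H(T, I) = I + T + I*T (H(T, I) = (I + T) + I*T = I + T + I*T)
(-6*(13 - 9))*(1389 + H(-1, -35)) = (-6*(13 - 9))*(1389 + (-35 - 1 - 35*(-1))) = (-6*4)*(1389 + (-35 - 1 + 35)) = -24*(1389 - 1) = -24*1388 = -33312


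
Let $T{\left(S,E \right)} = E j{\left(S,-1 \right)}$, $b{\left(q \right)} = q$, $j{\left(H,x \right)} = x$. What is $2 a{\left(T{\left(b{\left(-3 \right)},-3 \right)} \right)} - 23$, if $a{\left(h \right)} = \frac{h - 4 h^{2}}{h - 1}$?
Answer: $-56$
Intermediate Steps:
$T{\left(S,E \right)} = - E$ ($T{\left(S,E \right)} = E \left(-1\right) = - E$)
$a{\left(h \right)} = \frac{h - 4 h^{2}}{-1 + h}$
$2 a{\left(T{\left(b{\left(-3 \right)},-3 \right)} \right)} - 23 = 2 \frac{\left(-1\right) \left(-3\right) \left(1 - 4 \left(\left(-1\right) \left(-3\right)\right)\right)}{-1 - -3} - 23 = 2 \frac{3 \left(1 - 12\right)}{-1 + 3} - 23 = 2 \frac{3 \left(1 - 12\right)}{2} - 23 = 2 \cdot 3 \cdot \frac{1}{2} \left(-11\right) - 23 = 2 \left(- \frac{33}{2}\right) - 23 = -33 - 23 = -56$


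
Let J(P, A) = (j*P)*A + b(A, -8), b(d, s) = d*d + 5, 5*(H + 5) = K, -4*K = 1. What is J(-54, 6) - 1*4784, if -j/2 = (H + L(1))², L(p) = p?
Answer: 294291/50 ≈ 5885.8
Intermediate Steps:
K = -¼ (K = -¼*1 = -¼ ≈ -0.25000)
H = -101/20 (H = -5 + (⅕)*(-¼) = -5 - 1/20 = -101/20 ≈ -5.0500)
b(d, s) = 5 + d² (b(d, s) = d² + 5 = 5 + d²)
j = -6561/200 (j = -2*(-101/20 + 1)² = -2*(-81/20)² = -2*6561/400 = -6561/200 ≈ -32.805)
J(P, A) = 5 + A² - 6561*A*P/200 (J(P, A) = (-6561*P/200)*A + (5 + A²) = -6561*A*P/200 + (5 + A²) = 5 + A² - 6561*A*P/200)
J(-54, 6) - 1*4784 = (5 + 6² - 6561/200*6*(-54)) - 1*4784 = (5 + 36 + 531441/50) - 4784 = 533491/50 - 4784 = 294291/50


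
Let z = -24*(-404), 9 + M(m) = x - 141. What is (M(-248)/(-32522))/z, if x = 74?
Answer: 19/78833328 ≈ 2.4101e-7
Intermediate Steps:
M(m) = -76 (M(m) = -9 + (74 - 141) = -9 - 67 = -76)
z = 9696
(M(-248)/(-32522))/z = -76/(-32522)/9696 = -76*(-1/32522)*(1/9696) = (38/16261)*(1/9696) = 19/78833328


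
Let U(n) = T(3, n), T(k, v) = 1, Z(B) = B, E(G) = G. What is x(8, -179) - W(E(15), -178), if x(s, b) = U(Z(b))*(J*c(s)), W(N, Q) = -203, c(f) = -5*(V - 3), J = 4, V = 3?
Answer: 203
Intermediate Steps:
c(f) = 0 (c(f) = -5*(3 - 3) = -5*0 = 0)
U(n) = 1
x(s, b) = 0 (x(s, b) = 1*(4*0) = 1*0 = 0)
x(8, -179) - W(E(15), -178) = 0 - 1*(-203) = 0 + 203 = 203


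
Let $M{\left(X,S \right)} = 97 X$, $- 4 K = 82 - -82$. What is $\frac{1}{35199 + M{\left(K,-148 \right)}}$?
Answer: $\frac{1}{31222} \approx 3.2029 \cdot 10^{-5}$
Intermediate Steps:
$K = -41$ ($K = - \frac{82 - -82}{4} = - \frac{82 + 82}{4} = \left(- \frac{1}{4}\right) 164 = -41$)
$\frac{1}{35199 + M{\left(K,-148 \right)}} = \frac{1}{35199 + 97 \left(-41\right)} = \frac{1}{35199 - 3977} = \frac{1}{31222}$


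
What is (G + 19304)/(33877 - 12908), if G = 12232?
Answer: 31536/20969 ≈ 1.5039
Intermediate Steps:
(G + 19304)/(33877 - 12908) = (12232 + 19304)/(33877 - 12908) = 31536/20969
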